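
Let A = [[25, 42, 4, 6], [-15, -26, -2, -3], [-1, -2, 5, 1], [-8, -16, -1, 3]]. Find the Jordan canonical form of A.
The characteristic polynomial is det(xI - A) = (x - 4)^3(x + 5), so the eigenvalues are -5 (algebraic multiplicity 1), 4 (algebraic multiplicity 3).

For λ = -5: algebraic multiplicity 1 gives one 1×1 block.

For λ = 4: rank(A - 4I) = 3, rank((A - 4I)^2) = 2, rank((A - 4I)^3) = 1. The eigenspace has dimension 4 - 3 = 1, so there is 1 Jordan block; the rank sequence gives block sizes [3].

Assembling the blocks gives the Jordan form J above.

J = [[-5, 0, 0, 0], [0, 4, 1, 0], [0, 0, 4, 1], [0, 0, 0, 4]]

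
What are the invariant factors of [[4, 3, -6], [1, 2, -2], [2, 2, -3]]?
x - 1, (x - 1)^2

The Jordan structure of A has elementary divisors (x - 1)^2, (x - 1). Arranging the block sizes at each eigenvalue in decreasing order and taking row products gives the invariant factors.

Invariant factors (smallest first, each dividing the next): x - 1, (x - 1)^2.

Check: the last factor (x - 1)^2 is the minimal polynomial, and the product (x - 1)^3 is the characteristic polynomial.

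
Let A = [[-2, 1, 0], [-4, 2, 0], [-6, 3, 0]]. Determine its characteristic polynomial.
xI - A = [[x + 2, -1, 0], [4, x - 2, 0], [6, -3, x]].

Expanding det(xI - A) along the first row:
det(xI - A) = + (x + 2)·det([[x - 2, 0], [-3, x]]) - (-1)·det([[4, 0], [6, x]]) + (0)·det([[4, x - 2], [6, -3]]).

Evaluating gives χ_A(x) = x^3.

χ_A(x) = x^3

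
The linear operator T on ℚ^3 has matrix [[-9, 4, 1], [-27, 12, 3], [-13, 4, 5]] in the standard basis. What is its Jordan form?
The characteristic polynomial is det(xI - A) = x(x - 4)^2, so the eigenvalues are 0 (algebraic multiplicity 1), 4 (algebraic multiplicity 2).

For λ = 0: algebraic multiplicity 1 gives one 1×1 block.

For λ = 4: rank(A - 4I) = 2, rank((A - 4I)^2) = 1. The eigenspace has dimension 3 - 2 = 1, so there is 1 Jordan block; the rank sequence gives block sizes [2].

Assembling the blocks gives the Jordan form J above.

J = [[0, 0, 0], [0, 4, 1], [0, 0, 4]]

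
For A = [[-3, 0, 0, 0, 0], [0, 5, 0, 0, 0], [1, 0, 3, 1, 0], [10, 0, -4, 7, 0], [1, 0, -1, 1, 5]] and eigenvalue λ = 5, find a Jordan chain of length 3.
We seek v_1 ∈ ker((A - 5I)^3) \ ker((A - 5I)^2), then set v_{i+1} = (A - 5I) v_i.

One such chain is v_1 = [[0, 0, 0, 1, 0]]^T, v_2 = [[0, 0, 1, 2, 1]]^T, v_3 = [[0, 0, 0, 0, 1]]^T. Check: (A - 5I) v_3 = [[0, 0, 0, 0, 0]]^T = 0.

v_1 = [[0, 0, 0, 1, 0]]^T, v_2 = [[0, 0, 1, 2, 1]]^T, v_3 = [[0, 0, 0, 0, 1]]^T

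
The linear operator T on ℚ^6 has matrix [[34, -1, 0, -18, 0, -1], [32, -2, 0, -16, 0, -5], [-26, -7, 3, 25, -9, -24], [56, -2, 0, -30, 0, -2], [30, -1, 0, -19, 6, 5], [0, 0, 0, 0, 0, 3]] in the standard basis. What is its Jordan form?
J = [[-2, 1, 0, 0, 0, 0], [0, -2, 0, 0, 0, 0], [0, 0, 3, 1, 0, 0], [0, 0, 0, 3, 0, 0], [0, 0, 0, 0, 6, 1], [0, 0, 0, 0, 0, 6]]

The characteristic polynomial is det(xI - A) = (x - 6)^2(x - 3)^2(x + 2)^2, so the eigenvalues are -2 (algebraic multiplicity 2), 3 (algebraic multiplicity 2), 6 (algebraic multiplicity 2).

For λ = -2: rank(A + 2I) = 5, rank((A + 2I)^2) = 4. The eigenspace has dimension 6 - 5 = 1, so there is 1 Jordan block; the rank sequence gives block sizes [2].

For λ = 3: rank(A - 3I) = 5, rank((A - 3I)^2) = 4. The eigenspace has dimension 6 - 5 = 1, so there is 1 Jordan block; the rank sequence gives block sizes [2].

For λ = 6: rank(A - 6I) = 5, rank((A - 6I)^2) = 4. The eigenspace has dimension 6 - 5 = 1, so there is 1 Jordan block; the rank sequence gives block sizes [2].

Assembling the blocks gives the Jordan form J above.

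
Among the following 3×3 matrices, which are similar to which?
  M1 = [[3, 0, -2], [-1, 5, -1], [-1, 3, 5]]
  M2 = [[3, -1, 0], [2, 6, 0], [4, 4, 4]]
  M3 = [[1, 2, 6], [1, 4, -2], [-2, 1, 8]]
2 classes: {M1, M3}, {M2}

Characteristic polynomials: χ_{M1} = (x - 5)(x - 4)^2, χ_{M2} = (x - 5)(x - 4)^2, χ_{M3} = (x - 5)(x - 4)^2.

{M1, M3}: invariant factors (x - 5)(x - 4)^2.

{M2}: invariant factors x - 4, (x - 5)(x - 4).

Matrices are similar if and only if their invariant-factor lists agree; the partition into similarity classes is {M1, M3}, {M2}.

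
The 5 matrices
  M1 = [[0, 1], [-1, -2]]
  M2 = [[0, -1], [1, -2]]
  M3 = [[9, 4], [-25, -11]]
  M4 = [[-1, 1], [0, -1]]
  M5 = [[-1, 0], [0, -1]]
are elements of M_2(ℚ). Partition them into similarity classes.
Characteristic polynomials: χ_{M1} = (x + 1)^2, χ_{M2} = (x + 1)^2, χ_{M3} = (x + 1)^2, χ_{M4} = (x + 1)^2, χ_{M5} = (x + 1)^2.

{M1, M2, M3, M4}: invariant factors (x + 1)^2.

{M5}: invariant factors x + 1, x + 1.

Matrices are similar if and only if their invariant-factor lists agree; the partition into similarity classes is {M1, M2, M3, M4}, {M5}.

2 classes: {M1, M2, M3, M4}, {M5}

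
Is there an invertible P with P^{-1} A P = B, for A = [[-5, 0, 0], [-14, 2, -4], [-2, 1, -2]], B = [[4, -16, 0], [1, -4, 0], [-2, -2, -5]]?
Yes.

Two matrices over a field are similar if and only if they have the same invariant factors.

Both A and B have characteristic polynomial x^2(x + 5) and minimal polynomial x^2(x + 5). Computing further, both have invariant factors x^2(x + 5). Hence A and B are similar.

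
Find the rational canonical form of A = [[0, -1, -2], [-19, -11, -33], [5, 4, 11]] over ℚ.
The invariant factors of A (the non-unit diagonal entries of the Smith normal form of xI - A over ℚ[x]) are x^3 + 2x + 2, each dividing the next. The characteristic polynomial is their product, x^3 + 2x + 2.

The rational canonical form is the block-diagonal matrix of companion matrices C(f_i):
R = [[0, 0, -2], [1, 0, -2], [0, 1, 0]].

Note the characteristic polynomial does not split into linear factors over ℚ, so A has no Jordan form over ℚ; the rational canonical form exists over any field.

R = [[0, 0, -2], [1, 0, -2], [0, 1, 0]]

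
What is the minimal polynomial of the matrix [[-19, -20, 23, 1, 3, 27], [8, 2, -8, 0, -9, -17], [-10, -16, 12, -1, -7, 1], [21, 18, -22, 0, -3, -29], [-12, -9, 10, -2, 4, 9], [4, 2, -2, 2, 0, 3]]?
m_A(x) = (x - 3)^3(x + 5)^2

The characteristic polynomial factors as (x - 3)^4(x + 5)^2. The minimal polynomial is ∏(x - λ)^{k_λ} where k_λ is the size of the largest Jordan block at λ.

For λ = -5: rank(A + 5I) = 5, and the largest Jordan block has size 2 (the smallest k with rank((A + 5I)^k) = rank((A + 5I)^(k+1))).
For λ = 3: rank(A - 3I) = 4, and the largest Jordan block has size 3 (the smallest k with rank((A - 3I)^k) = rank((A - 3I)^(k+1))).

So m_A(x) = (x - 3)^3(x + 5)^2.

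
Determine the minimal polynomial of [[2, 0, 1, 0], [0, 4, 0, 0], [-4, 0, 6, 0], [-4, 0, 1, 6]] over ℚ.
m_A(x) = (x - 6)(x - 4)^2

The characteristic polynomial factors as (x - 6)(x - 4)^3. The minimal polynomial is ∏(x - λ)^{k_λ} where k_λ is the size of the largest Jordan block at λ.

For λ = 4: rank(A - 4I) = 2, and the largest Jordan block has size 2 (the smallest k with rank((A - 4I)^k) = rank((A - 4I)^(k+1))).
For λ = 6: rank(A - 6I) = 3, and the largest Jordan block has size 1 (the smallest k with rank((A - 6I)^k) = rank((A - 6I)^(k+1))).

So m_A(x) = (x - 6)(x - 4)^2.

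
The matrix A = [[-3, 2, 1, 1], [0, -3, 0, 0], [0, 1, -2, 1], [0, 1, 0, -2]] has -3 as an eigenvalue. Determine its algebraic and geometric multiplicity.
The characteristic polynomial is (x + 2)^2(x + 3)^2, so the factor x + 3 appears with exponent 2: the algebraic multiplicity is 2.

rank(A + 3I) = 3, so the eigenspace has dimension 4 - 3 = 1: the geometric multiplicity is 1.

Since 1 < 2, A is not diagonalizable.

algebraic multiplicity 2, geometric multiplicity 1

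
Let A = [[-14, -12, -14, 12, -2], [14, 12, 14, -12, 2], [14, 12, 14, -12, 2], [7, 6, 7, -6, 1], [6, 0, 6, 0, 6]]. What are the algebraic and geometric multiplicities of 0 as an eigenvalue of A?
algebraic multiplicity 3, geometric multiplicity 3

The characteristic polynomial is x^3(x - 6)^2, so the factor x appears with exponent 3: the algebraic multiplicity is 3.

rank(A) = 2, so the eigenspace has dimension 5 - 2 = 3: the geometric multiplicity is 3.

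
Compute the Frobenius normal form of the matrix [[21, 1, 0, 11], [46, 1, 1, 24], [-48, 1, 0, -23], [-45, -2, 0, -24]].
The invariant factors of A (the non-unit diagonal entries of the Smith normal form of xI - A over ℚ[x]) are (x - 2)^2(x + 3)^2, each dividing the next. The characteristic polynomial is their product, (x - 2)^2(x + 3)^2.

The rational canonical form is the block-diagonal matrix of companion matrices C(f_i):
R = [[0, 0, 0, -36], [1, 0, 0, 12], [0, 1, 0, 11], [0, 0, 1, -2]].

R = [[0, 0, 0, -36], [1, 0, 0, 12], [0, 1, 0, 11], [0, 0, 1, -2]]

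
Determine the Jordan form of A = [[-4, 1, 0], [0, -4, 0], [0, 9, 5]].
J = [[-4, 1, 0], [0, -4, 0], [0, 0, 5]]

The characteristic polynomial is det(xI - A) = (x - 5)(x + 4)^2, so the eigenvalues are -4 (algebraic multiplicity 2), 5 (algebraic multiplicity 1).

For λ = -4: rank(A + 4I) = 2, rank((A + 4I)^2) = 1. The eigenspace has dimension 3 - 2 = 1, so there is 1 Jordan block; the rank sequence gives block sizes [2].

For λ = 5: algebraic multiplicity 1 gives one 1×1 block.

Assembling the blocks gives the Jordan form J above.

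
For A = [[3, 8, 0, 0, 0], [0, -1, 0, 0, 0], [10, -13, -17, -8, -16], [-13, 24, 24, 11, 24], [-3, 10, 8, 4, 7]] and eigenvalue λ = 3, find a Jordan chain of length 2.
v_1 = [[1, 0, 1, -1, 0]]^T, v_2 = [[0, 0, -2, 3, 1]]^T

We seek v_1 ∈ ker((A - 3I)^2) \ ker(A - 3I), then set v_{i+1} = (A - 3I) v_i.

One such chain is v_1 = [[1, 0, 1, -1, 0]]^T, v_2 = [[0, 0, -2, 3, 1]]^T. Check: (A - 3I) v_2 = [[0, 0, 0, 0, 0]]^T = 0.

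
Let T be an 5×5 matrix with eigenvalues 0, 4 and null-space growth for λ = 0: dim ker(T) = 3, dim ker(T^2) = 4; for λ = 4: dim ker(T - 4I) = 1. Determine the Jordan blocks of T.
λ = 0: successive nullity increments [3, 1] count blocks of size ≥ k; block sizes are [2, 1, 1].
λ = 4: successive nullity increments [1] count blocks of size ≥ k; block sizes are [1].

Jordan blocks: (0, 2), (0, 1), (0, 1), (4, 1)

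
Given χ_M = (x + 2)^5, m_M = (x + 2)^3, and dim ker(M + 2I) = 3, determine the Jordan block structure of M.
λ = -2: algebraic multiplicity 5 (exponent in χ_M), largest block size 3 (exponent in m_M), 3 blocks (geometric multiplicity). These force block sizes [3, 1, 1].

Jordan blocks: (-2, 3), (-2, 1), (-2, 1)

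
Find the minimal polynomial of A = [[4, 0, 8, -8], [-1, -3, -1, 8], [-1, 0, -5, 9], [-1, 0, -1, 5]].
The characteristic polynomial factors as (x - 4)^2(x + 3)(x + 4). The minimal polynomial is ∏(x - λ)^{k_λ} where k_λ is the size of the largest Jordan block at λ.

For λ = -4: rank(A + 4I) = 3, and the largest Jordan block has size 1 (the smallest k with rank((A + 4I)^k) = rank((A + 4I)^(k+1))).
For λ = -3: rank(A + 3I) = 3, and the largest Jordan block has size 1 (the smallest k with rank((A + 3I)^k) = rank((A + 3I)^(k+1))).
For λ = 4: rank(A - 4I) = 3, and the largest Jordan block has size 2 (the smallest k with rank((A - 4I)^k) = rank((A - 4I)^(k+1))).

So m_A(x) = (x - 4)^2(x + 3)(x + 4).

m_A(x) = (x - 4)^2(x + 3)(x + 4)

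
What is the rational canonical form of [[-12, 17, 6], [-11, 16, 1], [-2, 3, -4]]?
The invariant factors of A (the non-unit diagonal entries of the Smith normal form of xI - A over ℚ[x]) are (x - 4)(x + 2)^2, each dividing the next. The characteristic polynomial is their product, (x - 4)(x + 2)^2.

The rational canonical form is the block-diagonal matrix of companion matrices C(f_i):
R = [[0, 0, 16], [1, 0, 12], [0, 1, 0]].

R = [[0, 0, 16], [1, 0, 12], [0, 1, 0]]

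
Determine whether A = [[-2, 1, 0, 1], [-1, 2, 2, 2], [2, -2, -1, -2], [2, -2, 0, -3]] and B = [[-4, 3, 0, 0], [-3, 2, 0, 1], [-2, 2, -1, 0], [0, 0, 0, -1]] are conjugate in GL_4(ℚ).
Yes.

Two matrices over a field are similar if and only if they have the same invariant factors.

Both A and B have characteristic polynomial (x + 1)^4 and minimal polynomial (x + 1)^3. Computing further, both have invariant factors x + 1, (x + 1)^3. Hence A and B are similar.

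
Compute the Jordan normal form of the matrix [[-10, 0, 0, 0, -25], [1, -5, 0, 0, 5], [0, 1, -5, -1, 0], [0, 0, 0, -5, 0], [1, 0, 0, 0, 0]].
J = [[-5, 1, 0, 0, 0], [0, -5, 1, 0, 0], [0, 0, -5, 0, 0], [0, 0, 0, -5, 0], [0, 0, 0, 0, -5]]

The characteristic polynomial is det(xI - A) = (x + 5)^5, so the eigenvalues are -5 (algebraic multiplicity 5).

For λ = -5: rank(A + 5I) = 2, rank((A + 5I)^2) = 1, rank((A + 5I)^3) = 0. The eigenspace has dimension 5 - 2 = 3, so there are 3 Jordan blocks; the rank sequence gives block sizes [3, 1, 1].

Assembling the blocks gives the Jordan form J above.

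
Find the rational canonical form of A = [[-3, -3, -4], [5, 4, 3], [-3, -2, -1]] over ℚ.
The invariant factors of A (the non-unit diagonal entries of the Smith normal form of xI - A over ℚ[x]) are x^3 - 4x + 2, each dividing the next. The characteristic polynomial is their product, x^3 - 4x + 2.

The rational canonical form is the block-diagonal matrix of companion matrices C(f_i):
R = [[0, 0, -2], [1, 0, 4], [0, 1, 0]].

Note the characteristic polynomial does not split into linear factors over ℚ, so A has no Jordan form over ℚ; the rational canonical form exists over any field.

R = [[0, 0, -2], [1, 0, 4], [0, 1, 0]]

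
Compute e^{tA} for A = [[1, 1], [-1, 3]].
A has Jordan form J = [[2, 1], [0, 2]] with A = PJP^{-1}, so e^{tA} = P e^{tJ} P^{-1}.

For a Jordan block J_k(λ), e^{tJ_k(λ)} = e^{λt} · (I + tN + t^2 N^2/2! + ... + t^{k-1} N^{k-1}/(k-1)!) where N is the nilpotent superdiagonal part.

Assembling the blocks and conjugating back gives the entries of e^{tA} as shown above.

e^{tA} = [[(1 - t)*e^{2*t}, t*e^{2*t}], [-t*e^{2*t}, (t + 1)*e^{2*t}]]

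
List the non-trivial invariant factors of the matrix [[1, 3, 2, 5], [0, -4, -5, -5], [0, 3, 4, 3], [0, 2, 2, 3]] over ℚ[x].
The Jordan structure of A has elementary divisors (x - 1)^3, (x - 1). Arranging the block sizes at each eigenvalue in decreasing order and taking row products gives the invariant factors.

Invariant factors (smallest first, each dividing the next): x - 1, (x - 1)^3.

Check: the last factor (x - 1)^3 is the minimal polynomial, and the product (x - 1)^4 is the characteristic polynomial.

x - 1, (x - 1)^3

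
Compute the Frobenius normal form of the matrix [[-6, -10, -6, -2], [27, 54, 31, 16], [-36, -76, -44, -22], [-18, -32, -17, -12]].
The invariant factors of A (the non-unit diagonal entries of the Smith normal form of xI - A over ℚ[x]) are x^2 + 4x + 6, x^2 + 4x + 6, each dividing the next. The characteristic polynomial is their product, (x^2 + 4x + 6)^2.

The rational canonical form is the block-diagonal matrix of companion matrices C(f_i):
R = [[0, -6, 0, 0], [1, -4, 0, 0], [0, 0, 0, -6], [0, 0, 1, -4]].

Note the characteristic polynomial does not split into linear factors over ℚ, so A has no Jordan form over ℚ; the rational canonical form exists over any field.

R = [[0, -6, 0, 0], [1, -4, 0, 0], [0, 0, 0, -6], [0, 0, 1, -4]]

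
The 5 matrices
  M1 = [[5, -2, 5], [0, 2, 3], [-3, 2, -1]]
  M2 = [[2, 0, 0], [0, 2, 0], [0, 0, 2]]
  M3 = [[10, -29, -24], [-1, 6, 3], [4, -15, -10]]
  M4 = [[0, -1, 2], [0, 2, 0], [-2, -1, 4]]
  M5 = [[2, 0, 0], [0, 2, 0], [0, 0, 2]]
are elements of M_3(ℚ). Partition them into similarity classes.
3 classes: {M1, M3}, {M2, M5}, {M4}

Characteristic polynomials: χ_{M1} = (x - 2)^3, χ_{M2} = (x - 2)^3, χ_{M3} = (x - 2)^3, χ_{M4} = (x - 2)^3, χ_{M5} = (x - 2)^3.

{M1, M3}: invariant factors (x - 2)^3.

{M2, M5}: invariant factors x - 2, x - 2, x - 2.

{M4}: invariant factors x - 2, (x - 2)^2.

Matrices are similar if and only if their invariant-factor lists agree; the partition into similarity classes is {M1, M3}, {M2, M5}, {M4}.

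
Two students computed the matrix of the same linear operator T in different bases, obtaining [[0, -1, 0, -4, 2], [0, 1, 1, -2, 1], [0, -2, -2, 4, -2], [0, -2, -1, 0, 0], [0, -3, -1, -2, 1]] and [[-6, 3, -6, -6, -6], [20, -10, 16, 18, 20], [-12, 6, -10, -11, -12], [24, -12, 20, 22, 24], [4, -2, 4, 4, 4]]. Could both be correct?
Both have characteristic polynomial x^5, but the minimal polynomial of A is x^3 while the minimal polynomial of B is x^2. The minimal polynomial is a similarity invariant, so A and B are not similar.

No.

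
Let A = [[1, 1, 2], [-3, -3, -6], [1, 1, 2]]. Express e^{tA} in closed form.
A has Jordan form J = [[0, 1, 0], [0, 0, 0], [0, 0, 0]] with A = PJP^{-1}, so e^{tA} = P e^{tJ} P^{-1}.

For a Jordan block J_k(λ), e^{tJ_k(λ)} = e^{λt} · (I + tN + t^2 N^2/2! + ... + t^{k-1} N^{k-1}/(k-1)!) where N is the nilpotent superdiagonal part.

Assembling the blocks and conjugating back gives the entries of e^{tA} as shown above.

e^{tA} = [[t + 1, t, 2*t], [-3*t, 1 - 3*t, -6*t], [t, t, 2*t + 1]]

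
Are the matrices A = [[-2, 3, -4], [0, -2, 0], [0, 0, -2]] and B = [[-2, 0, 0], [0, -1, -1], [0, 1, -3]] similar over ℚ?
Two matrices over a field are similar if and only if they have the same invariant factors.

Both A and B have characteristic polynomial (x + 2)^3 and minimal polynomial (x + 2)^2. Computing further, both have invariant factors x + 2, (x + 2)^2. Hence A and B are similar.

Yes.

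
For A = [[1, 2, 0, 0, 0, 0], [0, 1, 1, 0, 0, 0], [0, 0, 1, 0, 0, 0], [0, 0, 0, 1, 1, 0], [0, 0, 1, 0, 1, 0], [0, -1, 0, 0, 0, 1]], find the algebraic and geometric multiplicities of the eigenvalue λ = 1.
The characteristic polynomial is (x - 1)^6, so the factor x - 1 appears with exponent 6: the algebraic multiplicity is 6.

rank(A - I) = 3, so the eigenspace has dimension 6 - 3 = 3: the geometric multiplicity is 3.

Since 3 < 6, A is not diagonalizable.

algebraic multiplicity 6, geometric multiplicity 3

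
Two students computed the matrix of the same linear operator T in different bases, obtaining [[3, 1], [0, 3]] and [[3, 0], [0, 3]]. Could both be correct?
No.

Both have characteristic polynomial (x - 3)^2, but the minimal polynomial of A is (x - 3)^2 while the minimal polynomial of B is x - 3. The minimal polynomial is a similarity invariant, so A and B are not similar.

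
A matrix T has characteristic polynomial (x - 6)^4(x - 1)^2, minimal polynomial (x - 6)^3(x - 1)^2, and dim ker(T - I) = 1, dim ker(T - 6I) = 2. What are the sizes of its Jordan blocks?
λ = 1: algebraic multiplicity 2 (exponent in χ_T), largest block size 2 (exponent in m_T), 1 block (geometric multiplicity). This forces block sizes [2].
λ = 6: algebraic multiplicity 4 (exponent in χ_T), largest block size 3 (exponent in m_T), 2 blocks (geometric multiplicity). These force block sizes [3, 1].

Jordan blocks: (1, 2), (6, 3), (6, 1)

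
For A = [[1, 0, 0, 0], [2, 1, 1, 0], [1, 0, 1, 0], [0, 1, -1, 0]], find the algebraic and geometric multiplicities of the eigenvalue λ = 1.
The characteristic polynomial is x(x - 1)^3, so the factor x - 1 appears with exponent 3: the algebraic multiplicity is 3.

rank(A - I) = 3, so the eigenspace has dimension 4 - 3 = 1: the geometric multiplicity is 1.

Since 1 < 3, A is not diagonalizable.

algebraic multiplicity 3, geometric multiplicity 1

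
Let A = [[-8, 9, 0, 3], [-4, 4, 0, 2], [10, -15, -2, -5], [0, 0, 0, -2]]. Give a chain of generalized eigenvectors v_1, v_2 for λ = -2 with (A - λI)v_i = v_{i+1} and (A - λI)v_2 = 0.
We seek v_1 ∈ ker((A + 2I)^2) \ ker(A + 2I), then set v_{i+1} = (A + 2I) v_i.

One such chain is v_1 = [[1, 1, -3, 0]]^T, v_2 = [[3, 2, -5, 0]]^T. Check: (A + 2I) v_2 = [[0, 0, 0, 0]]^T = 0.

v_1 = [[1, 1, -3, 0]]^T, v_2 = [[3, 2, -5, 0]]^T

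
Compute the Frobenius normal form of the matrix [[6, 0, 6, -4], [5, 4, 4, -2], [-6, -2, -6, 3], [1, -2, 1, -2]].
The invariant factors of A (the non-unit diagonal entries of the Smith normal form of xI - A over ℚ[x]) are (x - 2)^2(x + 1)^2, each dividing the next. The characteristic polynomial is their product, (x - 2)^2(x + 1)^2.

The rational canonical form is the block-diagonal matrix of companion matrices C(f_i):
R = [[0, 0, 0, -4], [1, 0, 0, -4], [0, 1, 0, 3], [0, 0, 1, 2]].

R = [[0, 0, 0, -4], [1, 0, 0, -4], [0, 1, 0, 3], [0, 0, 1, 2]]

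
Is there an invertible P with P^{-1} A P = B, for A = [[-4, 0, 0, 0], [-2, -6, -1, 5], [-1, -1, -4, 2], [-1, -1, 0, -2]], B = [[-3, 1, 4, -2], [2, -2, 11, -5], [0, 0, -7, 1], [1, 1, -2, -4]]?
Yes.

Two matrices over a field are similar if and only if they have the same invariant factors.

Both A and B have characteristic polynomial (x + 4)^4 and minimal polynomial (x + 4)^3. Computing further, both have invariant factors x + 4, (x + 4)^3. Hence A and B are similar.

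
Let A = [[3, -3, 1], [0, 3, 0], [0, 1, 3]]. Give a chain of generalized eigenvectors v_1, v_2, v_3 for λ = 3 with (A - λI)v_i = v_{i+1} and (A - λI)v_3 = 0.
v_1 = [[-6, 1, 2]]^T, v_2 = [[-1, 0, 1]]^T, v_3 = [[1, 0, 0]]^T

We seek v_1 ∈ ker((A - 3I)^3) \ ker((A - 3I)^2), then set v_{i+1} = (A - 3I) v_i.

One such chain is v_1 = [[-6, 1, 2]]^T, v_2 = [[-1, 0, 1]]^T, v_3 = [[1, 0, 0]]^T. Check: (A - 3I) v_3 = [[0, 0, 0]]^T = 0.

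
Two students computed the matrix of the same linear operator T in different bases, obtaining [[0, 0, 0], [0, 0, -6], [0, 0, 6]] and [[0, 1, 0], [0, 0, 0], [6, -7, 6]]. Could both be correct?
Both have characteristic polynomial x^2(x - 6), but the minimal polynomial of A is x(x - 6) while the minimal polynomial of B is x^2(x - 6). The minimal polynomial is a similarity invariant, so A and B are not similar.

No.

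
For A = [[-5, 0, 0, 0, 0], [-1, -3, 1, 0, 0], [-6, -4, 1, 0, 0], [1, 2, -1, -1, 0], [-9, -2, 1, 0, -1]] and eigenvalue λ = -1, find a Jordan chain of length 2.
v_1 = [[0, -2, -3, -2, 0]]^T, v_2 = [[0, 1, 2, -1, 1]]^T

We seek v_1 ∈ ker((A + I)^2) \ ker(A + I), then set v_{i+1} = (A + I) v_i.

One such chain is v_1 = [[0, -2, -3, -2, 0]]^T, v_2 = [[0, 1, 2, -1, 1]]^T. Check: (A + I) v_2 = [[0, 0, 0, 0, 0]]^T = 0.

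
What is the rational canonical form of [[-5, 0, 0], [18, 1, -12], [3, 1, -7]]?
The invariant factors of A (the non-unit diagonal entries of the Smith normal form of xI - A over ℚ[x]) are x + 5, (x + 1)(x + 5), each dividing the next. The characteristic polynomial is their product, (x + 1)(x + 5)^2.

The rational canonical form is the block-diagonal matrix of companion matrices C(f_i):
R = [[-5, 0, 0], [0, 0, -5], [0, 1, -6]].

R = [[-5, 0, 0], [0, 0, -5], [0, 1, -6]]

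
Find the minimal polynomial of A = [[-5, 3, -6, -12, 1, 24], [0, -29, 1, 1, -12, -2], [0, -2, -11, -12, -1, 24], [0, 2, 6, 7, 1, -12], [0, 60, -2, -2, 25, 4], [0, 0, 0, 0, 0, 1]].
m_A(x) = (x - 1)^2(x + 5)^3

The characteristic polynomial factors as (x - 1)^3(x + 5)^3. The minimal polynomial is ∏(x - λ)^{k_λ} where k_λ is the size of the largest Jordan block at λ.

For λ = -5: rank(A + 5I) = 5, and the largest Jordan block has size 3 (the smallest k with rank((A + 5I)^k) = rank((A + 5I)^(k+1))).
For λ = 1: rank(A - I) = 4, and the largest Jordan block has size 2 (the smallest k with rank((A - I)^k) = rank((A - I)^(k+1))).

So m_A(x) = (x - 1)^2(x + 5)^3.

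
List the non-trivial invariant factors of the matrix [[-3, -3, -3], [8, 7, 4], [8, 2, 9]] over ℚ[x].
The Jordan structure of A has elementary divisors (x - 3), (x - 5)^2. Arranging the block sizes at each eigenvalue in decreasing order and taking row products gives the invariant factors.

Invariant factors (smallest first, each dividing the next): (x - 5)^2(x - 3).

Check: the last factor (x - 5)^2(x - 3) is the minimal polynomial, and the product (x - 5)^2(x - 3) is the characteristic polynomial.

(x - 5)^2(x - 3)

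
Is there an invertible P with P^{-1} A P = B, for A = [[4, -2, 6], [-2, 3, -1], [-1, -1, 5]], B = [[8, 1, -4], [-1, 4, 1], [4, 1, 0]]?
Two matrices over a field are similar if and only if they have the same invariant factors.

Both A and B have characteristic polynomial (x - 4)^3 and minimal polynomial (x - 4)^3. Computing further, both have invariant factors (x - 4)^3. Hence A and B are similar.

Yes.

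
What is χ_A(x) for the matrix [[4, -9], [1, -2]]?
xI - A = [[x - 4, 9], [-1, x + 2]].

Expanding det(xI - A) along the first row:
det(xI - A) = + (x - 4)·det([[x + 2]]) - (9)·det([[-1]]).

Evaluating gives χ_A(x) = x^2 - 2x + 1 = (x - 1)^2.

χ_A(x) = (x - 1)^2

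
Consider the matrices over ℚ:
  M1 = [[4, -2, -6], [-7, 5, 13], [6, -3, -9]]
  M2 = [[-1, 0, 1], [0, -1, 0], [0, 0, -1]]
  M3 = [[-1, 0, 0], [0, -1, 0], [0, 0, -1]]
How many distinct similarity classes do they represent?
Characteristic polynomials: χ_{M1} = x^3, χ_{M2} = (x + 1)^3, χ_{M3} = (x + 1)^3.

{M1}: invariant factors x^3.

{M2}: invariant factors x + 1, (x + 1)^2.

{M3}: invariant factors x + 1, x + 1, x + 1.

Matrices are similar if and only if their invariant-factor lists agree; the partition into similarity classes is {M1}, {M2}, {M3}.

3 classes: {M1}, {M2}, {M3}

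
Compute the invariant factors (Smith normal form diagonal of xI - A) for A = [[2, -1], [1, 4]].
(x - 3)^2

The Jordan structure of A has elementary divisors (x - 3)^2. Arranging the block sizes at each eigenvalue in decreasing order and taking row products gives the invariant factors.

Invariant factors (smallest first, each dividing the next): (x - 3)^2.

Check: the last factor (x - 3)^2 is the minimal polynomial, and the product (x - 3)^2 is the characteristic polynomial.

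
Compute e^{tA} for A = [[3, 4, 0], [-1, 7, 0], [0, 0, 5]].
A has Jordan form J = [[5, 1, 0], [0, 5, 0], [0, 0, 5]] with A = PJP^{-1}, so e^{tA} = P e^{tJ} P^{-1}.

For a Jordan block J_k(λ), e^{tJ_k(λ)} = e^{λt} · (I + tN + t^2 N^2/2! + ... + t^{k-1} N^{k-1}/(k-1)!) where N is the nilpotent superdiagonal part.

Assembling the blocks and conjugating back gives the entries of e^{tA} as shown above.

e^{tA} = [[(1 - 2*t)*e^{5*t}, 4*t*e^{5*t}, 0], [-t*e^{5*t}, (2*t + 1)*e^{5*t}, 0], [0, 0, e^{5*t}]]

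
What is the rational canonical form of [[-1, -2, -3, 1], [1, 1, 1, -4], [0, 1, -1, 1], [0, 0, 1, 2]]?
R = [[0, 0, 0, 4], [1, 0, 0, -7], [0, 1, 0, 3], [0, 0, 1, 1]]

The invariant factors of A (the non-unit diagonal entries of the Smith normal form of xI - A over ℚ[x]) are (x - 1)(x^3 - 3x + 4), each dividing the next. The characteristic polynomial is their product, (x - 1)(x^3 - 3x + 4).

The rational canonical form is the block-diagonal matrix of companion matrices C(f_i):
R = [[0, 0, 0, 4], [1, 0, 0, -7], [0, 1, 0, 3], [0, 0, 1, 1]].

Note the characteristic polynomial does not split into linear factors over ℚ, so A has no Jordan form over ℚ; the rational canonical form exists over any field.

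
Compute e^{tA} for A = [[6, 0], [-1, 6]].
e^{tA} = [[e^{6*t}, 0], [-t*e^{6*t}, e^{6*t}]]

A has Jordan form J = [[6, 1], [0, 6]] with A = PJP^{-1}, so e^{tA} = P e^{tJ} P^{-1}.

For a Jordan block J_k(λ), e^{tJ_k(λ)} = e^{λt} · (I + tN + t^2 N^2/2! + ... + t^{k-1} N^{k-1}/(k-1)!) where N is the nilpotent superdiagonal part.

Assembling the blocks and conjugating back gives the entries of e^{tA} as shown above.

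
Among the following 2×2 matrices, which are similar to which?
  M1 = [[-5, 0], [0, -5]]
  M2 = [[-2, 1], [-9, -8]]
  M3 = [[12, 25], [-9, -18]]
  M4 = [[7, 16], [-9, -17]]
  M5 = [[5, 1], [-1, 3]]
4 classes: {M1}, {M2, M4}, {M3}, {M5}

Characteristic polynomials: χ_{M1} = (x + 5)^2, χ_{M2} = (x + 5)^2, χ_{M3} = (x + 3)^2, χ_{M4} = (x + 5)^2, χ_{M5} = (x - 4)^2.

{M1}: invariant factors x + 5, x + 5.

{M2, M4}: invariant factors (x + 5)^2.

{M3}: invariant factors (x + 3)^2.

{M5}: invariant factors (x - 4)^2.

Matrices are similar if and only if their invariant-factor lists agree; the partition into similarity classes is {M1}, {M2, M4}, {M3}, {M5}.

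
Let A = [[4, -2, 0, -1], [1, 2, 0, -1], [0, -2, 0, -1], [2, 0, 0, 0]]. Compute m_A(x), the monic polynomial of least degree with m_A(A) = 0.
The characteristic polynomial factors as x(x - 2)^3. The minimal polynomial is ∏(x - λ)^{k_λ} where k_λ is the size of the largest Jordan block at λ.

For λ = 0: rank(A) = 3, and the largest Jordan block has size 1 (the smallest k with rank(A^k) = rank(A^(k+1))).
For λ = 2: rank(A - 2I) = 3, and the largest Jordan block has size 3 (the smallest k with rank((A - 2I)^k) = rank((A - 2I)^(k+1))).

So m_A(x) = x(x - 2)^3.

m_A(x) = x(x - 2)^3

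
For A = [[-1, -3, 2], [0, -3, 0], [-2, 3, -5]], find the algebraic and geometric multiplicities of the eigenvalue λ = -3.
The characteristic polynomial is (x + 3)^3, so the factor x + 3 appears with exponent 3: the algebraic multiplicity is 3.

rank(A + 3I) = 1, so the eigenspace has dimension 3 - 1 = 2: the geometric multiplicity is 2.

Since 2 < 3, A is not diagonalizable.

algebraic multiplicity 3, geometric multiplicity 2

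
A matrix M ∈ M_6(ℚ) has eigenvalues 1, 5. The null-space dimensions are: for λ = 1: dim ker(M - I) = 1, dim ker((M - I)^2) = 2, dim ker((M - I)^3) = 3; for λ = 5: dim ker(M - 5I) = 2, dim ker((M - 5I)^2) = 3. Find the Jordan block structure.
λ = 1: successive nullity increments [1, 1, 1] count blocks of size ≥ k; block sizes are [3].
λ = 5: successive nullity increments [2, 1] count blocks of size ≥ k; block sizes are [2, 1].

Jordan blocks: (1, 3), (5, 2), (5, 1)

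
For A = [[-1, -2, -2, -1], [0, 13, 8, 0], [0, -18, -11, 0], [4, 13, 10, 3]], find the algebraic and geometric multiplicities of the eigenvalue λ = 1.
The characteristic polynomial is (x - 1)^4, so the factor x - 1 appears with exponent 4: the algebraic multiplicity is 4.

rank(A - I) = 2, so the eigenspace has dimension 4 - 2 = 2: the geometric multiplicity is 2.

Since 2 < 4, A is not diagonalizable.

algebraic multiplicity 4, geometric multiplicity 2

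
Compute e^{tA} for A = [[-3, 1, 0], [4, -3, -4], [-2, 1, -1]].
e^{tA} = [[(-2*t + e^{2*t})*e^{-3*t}, t*e^{-3*t}, (2*t - e^{2*t} + 1)*e^{-3*t}], [2*e^{-t} - 2*e^{-3*t}, e^{-3*t}, -2*e^{-t} + 2*e^{-3*t}], [-2*t*e^{-3*t}, t*e^{-3*t}, (2*t + 1)*e^{-3*t}]]

A has Jordan form J = [[-3, 1, 0], [0, -3, 0], [0, 0, -1]] with A = PJP^{-1}, so e^{tA} = P e^{tJ} P^{-1}.

For a Jordan block J_k(λ), e^{tJ_k(λ)} = e^{λt} · (I + tN + t^2 N^2/2! + ... + t^{k-1} N^{k-1}/(k-1)!) where N is the nilpotent superdiagonal part.

Assembling the blocks and conjugating back gives the entries of e^{tA} as shown above.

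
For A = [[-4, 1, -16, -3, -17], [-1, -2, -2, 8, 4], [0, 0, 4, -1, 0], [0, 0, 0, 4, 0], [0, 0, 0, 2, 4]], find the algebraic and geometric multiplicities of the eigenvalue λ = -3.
The characteristic polynomial is (x - 4)^3(x + 3)^2, so the factor x + 3 appears with exponent 2: the algebraic multiplicity is 2.

rank(A + 3I) = 4, so the eigenspace has dimension 5 - 4 = 1: the geometric multiplicity is 1.

Since 1 < 2, A is not diagonalizable.

algebraic multiplicity 2, geometric multiplicity 1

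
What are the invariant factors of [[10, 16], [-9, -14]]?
(x + 2)^2

The Jordan structure of A has elementary divisors (x + 2)^2. Arranging the block sizes at each eigenvalue in decreasing order and taking row products gives the invariant factors.

Invariant factors (smallest first, each dividing the next): (x + 2)^2.

Check: the last factor (x + 2)^2 is the minimal polynomial, and the product (x + 2)^2 is the characteristic polynomial.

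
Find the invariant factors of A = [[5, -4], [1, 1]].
(x - 3)^2

The Jordan structure of A has elementary divisors (x - 3)^2. Arranging the block sizes at each eigenvalue in decreasing order and taking row products gives the invariant factors.

Invariant factors (smallest first, each dividing the next): (x - 3)^2.

Check: the last factor (x - 3)^2 is the minimal polynomial, and the product (x - 3)^2 is the characteristic polynomial.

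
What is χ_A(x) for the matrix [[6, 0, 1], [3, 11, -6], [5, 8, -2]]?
xI - A = [[x - 6, 0, -1], [-3, x - 11, 6], [-5, -8, x + 2]].

Expanding det(xI - A) along the first row:
det(xI - A) = + (x - 6)·det([[x - 11, 6], [-8, x + 2]]) - (0)·det([[-3, 6], [-5, x + 2]]) + (-1)·det([[-3, x - 11], [-5, -8]]).

Evaluating gives χ_A(x) = x^3 - 15x^2 + 75x - 125 = (x - 5)^3.

χ_A(x) = (x - 5)^3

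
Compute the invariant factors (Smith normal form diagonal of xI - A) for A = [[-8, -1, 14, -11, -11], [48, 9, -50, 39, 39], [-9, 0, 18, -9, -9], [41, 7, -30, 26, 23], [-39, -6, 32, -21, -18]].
(x - 6)^2, (x - 6)^2(x - 3)

The Jordan structure of A has elementary divisors (x - 3), (x - 6)^2, (x - 6)^2. Arranging the block sizes at each eigenvalue in decreasing order and taking row products gives the invariant factors.

Invariant factors (smallest first, each dividing the next): (x - 6)^2, (x - 6)^2(x - 3).

Check: the last factor (x - 6)^2(x - 3) is the minimal polynomial, and the product (x - 6)^4(x - 3) is the characteristic polynomial.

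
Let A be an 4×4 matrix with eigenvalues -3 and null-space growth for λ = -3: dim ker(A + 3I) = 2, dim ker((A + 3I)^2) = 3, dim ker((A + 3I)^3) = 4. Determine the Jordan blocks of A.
λ = -3: successive nullity increments [2, 1, 1] count blocks of size ≥ k; block sizes are [3, 1].

Jordan blocks: (-3, 3), (-3, 1)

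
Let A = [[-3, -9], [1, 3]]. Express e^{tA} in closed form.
e^{tA} = [[1 - 3*t, -9*t], [t, 3*t + 1]]

A has Jordan form J = [[0, 1], [0, 0]] with A = PJP^{-1}, so e^{tA} = P e^{tJ} P^{-1}.

For a Jordan block J_k(λ), e^{tJ_k(λ)} = e^{λt} · (I + tN + t^2 N^2/2! + ... + t^{k-1} N^{k-1}/(k-1)!) where N is the nilpotent superdiagonal part.

Assembling the blocks and conjugating back gives the entries of e^{tA} as shown above.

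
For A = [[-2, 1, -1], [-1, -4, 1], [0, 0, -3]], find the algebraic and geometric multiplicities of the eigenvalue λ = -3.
algebraic multiplicity 3, geometric multiplicity 2

The characteristic polynomial is (x + 3)^3, so the factor x + 3 appears with exponent 3: the algebraic multiplicity is 3.

rank(A + 3I) = 1, so the eigenspace has dimension 3 - 1 = 2: the geometric multiplicity is 2.

Since 2 < 3, A is not diagonalizable.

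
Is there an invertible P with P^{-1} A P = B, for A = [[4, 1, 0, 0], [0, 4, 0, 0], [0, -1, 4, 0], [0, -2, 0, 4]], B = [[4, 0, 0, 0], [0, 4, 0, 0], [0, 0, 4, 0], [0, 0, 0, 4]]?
No.

Both have characteristic polynomial (x - 4)^4, but the minimal polynomial of A is (x - 4)^2 while the minimal polynomial of B is x - 4. The minimal polynomial is a similarity invariant, so A and B are not similar.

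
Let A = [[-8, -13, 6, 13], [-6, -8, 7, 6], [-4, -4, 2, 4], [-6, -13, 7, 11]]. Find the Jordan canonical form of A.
J = [[-4, 0, 0, 0], [0, -2, 1, 0], [0, 0, -2, 0], [0, 0, 0, 5]]

The characteristic polynomial is det(xI - A) = (x - 5)(x + 2)^2(x + 4), so the eigenvalues are -4 (algebraic multiplicity 1), -2 (algebraic multiplicity 2), 5 (algebraic multiplicity 1).

For λ = -4: algebraic multiplicity 1 gives one 1×1 block.

For λ = -2: rank(A + 2I) = 3, rank((A + 2I)^2) = 2. The eigenspace has dimension 4 - 3 = 1, so there is 1 Jordan block; the rank sequence gives block sizes [2].

For λ = 5: algebraic multiplicity 1 gives one 1×1 block.

Assembling the blocks gives the Jordan form J above.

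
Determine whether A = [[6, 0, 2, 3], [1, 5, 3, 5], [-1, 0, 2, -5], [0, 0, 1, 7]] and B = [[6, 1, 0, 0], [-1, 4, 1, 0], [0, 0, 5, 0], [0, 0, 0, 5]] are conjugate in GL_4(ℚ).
Two matrices over a field are similar if and only if they have the same invariant factors.

Both A and B have characteristic polynomial (x - 5)^4 and minimal polynomial (x - 5)^3. Computing further, both have invariant factors x - 5, (x - 5)^3. Hence A and B are similar.

Yes.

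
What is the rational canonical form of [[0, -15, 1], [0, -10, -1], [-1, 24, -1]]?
The invariant factors of A (the non-unit diagonal entries of the Smith normal form of xI - A over ℚ[x]) are (x + 1)(x + 5)^2, each dividing the next. The characteristic polynomial is their product, (x + 1)(x + 5)^2.

The rational canonical form is the block-diagonal matrix of companion matrices C(f_i):
R = [[0, 0, -25], [1, 0, -35], [0, 1, -11]].

R = [[0, 0, -25], [1, 0, -35], [0, 1, -11]]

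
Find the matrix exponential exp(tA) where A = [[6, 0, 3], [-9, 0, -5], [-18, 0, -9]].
A has Jordan form J = [[-3, 0, 0], [0, 0, 1], [0, 0, 0]] with A = PJP^{-1}, so e^{tA} = P e^{tJ} P^{-1}.

For a Jordan block J_k(λ), e^{tJ_k(λ)} = e^{λt} · (I + tN + t^2 N^2/2! + ... + t^{k-1} N^{k-1}/(k-1)!) where N is the nilpotent superdiagonal part.

Assembling the blocks and conjugating back gives the entries of e^{tA} as shown above.

e^{tA} = [[3 - 2*e^{-3*t}, 0, 1 - e^{-3*t}], [3*t - 4 + 4*e^{-3*t}, 1, t - 2 + 2*e^{-3*t}], [-6 + 6*e^{-3*t}, 0, -2 + 3*e^{-3*t}]]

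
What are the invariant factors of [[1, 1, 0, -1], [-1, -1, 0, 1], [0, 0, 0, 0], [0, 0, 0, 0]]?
The Jordan structure of A has elementary divisors x^2, x, x. Arranging the block sizes at each eigenvalue in decreasing order and taking row products gives the invariant factors.

Invariant factors (smallest first, each dividing the next): x, x, x^2.

Check: the last factor x^2 is the minimal polynomial, and the product x^4 is the characteristic polynomial.

x, x, x^2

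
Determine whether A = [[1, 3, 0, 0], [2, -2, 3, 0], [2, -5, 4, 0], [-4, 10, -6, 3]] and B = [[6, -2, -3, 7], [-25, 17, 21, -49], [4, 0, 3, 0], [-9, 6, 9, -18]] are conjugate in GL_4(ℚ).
trace(A) = 6 but trace(B) = 8. The trace is a similarity invariant, so A and B are not similar.

No.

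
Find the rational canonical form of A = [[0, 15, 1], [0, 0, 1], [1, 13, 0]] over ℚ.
R = [[0, 0, 15], [1, 0, 14], [0, 1, 0]]

The invariant factors of A (the non-unit diagonal entries of the Smith normal form of xI - A over ℚ[x]) are (x + 3)(x^2 - 3x - 5), each dividing the next. The characteristic polynomial is their product, (x + 3)(x^2 - 3x - 5).

The rational canonical form is the block-diagonal matrix of companion matrices C(f_i):
R = [[0, 0, 15], [1, 0, 14], [0, 1, 0]].

Note the characteristic polynomial does not split into linear factors over ℚ, so A has no Jordan form over ℚ; the rational canonical form exists over any field.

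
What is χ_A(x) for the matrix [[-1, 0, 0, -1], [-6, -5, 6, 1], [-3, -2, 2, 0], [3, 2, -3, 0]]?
χ_A(x) = (x + 1)^4

xI - A = [[x + 1, 0, 0, 1], [6, x + 5, -6, -1], [3, 2, x - 2, 0], [-3, -2, 3, x]].

Expanding det(xI - A) along the first row:
det(xI - A) = + (x + 1)·det([[x + 5, -6, -1], [2, x - 2, 0], [-2, 3, x]]) - (0)·det([[6, -6, -1], [3, x - 2, 0], [-3, 3, x]]) + (0)·det([[6, x + 5, -1], [3, 2, 0], [-3, -2, x]]) - (1)·det([[6, x + 5, -6], [3, 2, x - 2], [-3, -2, 3]]).

Evaluating gives χ_A(x) = x^4 + 4x^3 + 6x^2 + 4x + 1 = (x + 1)^4.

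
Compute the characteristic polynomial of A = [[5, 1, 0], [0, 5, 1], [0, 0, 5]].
xI - A = [[x - 5, -1, 0], [0, x - 5, -1], [0, 0, x - 5]].

Expanding det(xI - A) along the first row:
det(xI - A) = + (x - 5)·det([[x - 5, -1], [0, x - 5]]) - (-1)·det([[0, -1], [0, x - 5]]) + (0)·det([[0, x - 5], [0, 0]]).

Evaluating gives χ_A(x) = x^3 - 15x^2 + 75x - 125 = (x - 5)^3.

χ_A(x) = (x - 5)^3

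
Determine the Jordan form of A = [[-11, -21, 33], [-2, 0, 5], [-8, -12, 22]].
J = [[3, 0, 0], [0, 4, 1], [0, 0, 4]]

The characteristic polynomial is det(xI - A) = (x - 4)^2(x - 3), so the eigenvalues are 3 (algebraic multiplicity 1), 4 (algebraic multiplicity 2).

For λ = 3: algebraic multiplicity 1 gives one 1×1 block.

For λ = 4: rank(A - 4I) = 2, rank((A - 4I)^2) = 1. The eigenspace has dimension 3 - 2 = 1, so there is 1 Jordan block; the rank sequence gives block sizes [2].

Assembling the blocks gives the Jordan form J above.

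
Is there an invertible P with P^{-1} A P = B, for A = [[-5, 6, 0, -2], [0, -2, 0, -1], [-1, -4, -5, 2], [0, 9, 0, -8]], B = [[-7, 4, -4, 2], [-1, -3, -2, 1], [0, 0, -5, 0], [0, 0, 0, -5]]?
Both have characteristic polynomial (x + 5)^4 and minimal polynomial (x + 5)^2. But rank(A + 5I) = 2 for A while rank(B + 5I) = 1 for B, so the number of Jordan blocks at λ = -5 differs. A and B are not similar.

No.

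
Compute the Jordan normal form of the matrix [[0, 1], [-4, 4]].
J = [[2, 1], [0, 2]]

The characteristic polynomial is det(xI - A) = (x - 2)^2, so the eigenvalues are 2 (algebraic multiplicity 2).

For λ = 2: rank(A - 2I) = 1, rank((A - 2I)^2) = 0. The eigenspace has dimension 2 - 1 = 1, so there is 1 Jordan block; the rank sequence gives block sizes [2].

Assembling the blocks gives the Jordan form J above.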